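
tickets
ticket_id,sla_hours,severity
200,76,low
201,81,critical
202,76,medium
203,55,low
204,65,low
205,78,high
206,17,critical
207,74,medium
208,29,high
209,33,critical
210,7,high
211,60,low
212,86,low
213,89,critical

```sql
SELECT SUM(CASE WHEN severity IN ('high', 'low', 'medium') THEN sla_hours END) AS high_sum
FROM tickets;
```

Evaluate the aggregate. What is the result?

606

ticket_id=200: ✓ → 76
ticket_id=201: ✗
ticket_id=202: ✓ → 76
ticket_id=203: ✓ → 55
ticket_id=204: ✓ → 65
ticket_id=205: ✓ → 78
ticket_id=206: ✗
ticket_id=207: ✓ → 74
ticket_id=208: ✓ → 29
ticket_id=209: ✗
ticket_id=210: ✓ → 7
ticket_id=211: ✓ → 60
ticket_id=212: ✓ → 86
ticket_id=213: ✗
high_sum = 76 + 76 + 55 + 65 + 78 + 74 + 29 + 7 + 60 + 86 = 606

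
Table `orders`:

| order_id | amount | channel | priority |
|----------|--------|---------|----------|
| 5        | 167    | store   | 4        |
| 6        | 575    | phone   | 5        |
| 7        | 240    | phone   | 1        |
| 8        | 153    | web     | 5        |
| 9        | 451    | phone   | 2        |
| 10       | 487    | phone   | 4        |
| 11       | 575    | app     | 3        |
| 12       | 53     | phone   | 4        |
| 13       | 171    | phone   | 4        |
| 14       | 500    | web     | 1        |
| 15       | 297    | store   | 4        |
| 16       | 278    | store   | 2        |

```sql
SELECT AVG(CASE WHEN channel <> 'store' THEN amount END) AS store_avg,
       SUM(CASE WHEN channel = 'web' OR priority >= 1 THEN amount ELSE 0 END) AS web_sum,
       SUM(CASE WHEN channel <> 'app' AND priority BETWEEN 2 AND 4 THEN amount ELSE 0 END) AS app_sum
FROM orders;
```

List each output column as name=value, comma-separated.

store_avg=356.1111111111, web_sum=3947, app_sum=1904

[store_avg: channel <> 'store']
order_id=5: ✗
order_id=6: ✓ → 575
order_id=7: ✓ → 240
order_id=8: ✓ → 153
order_id=9: ✓ → 451
order_id=10: ✓ → 487
order_id=11: ✓ → 575
order_id=12: ✓ → 53
order_id=13: ✓ → 171
order_id=14: ✓ → 500
order_id=15: ✗
order_id=16: ✗
store_avg = (575 + 240 + 153 + 451 + 487 + 575 + 53 + 171 + 500) / 9 = 356.1111111111
—
[web_sum: channel = 'web' OR priority >= 1]
order_id=5: ✓ → 167
order_id=6: ✓ → 575
order_id=7: ✓ → 240
order_id=8: ✓ → 153
order_id=9: ✓ → 451
order_id=10: ✓ → 487
order_id=11: ✓ → 575
order_id=12: ✓ → 53
order_id=13: ✓ → 171
order_id=14: ✓ → 500
order_id=15: ✓ → 297
order_id=16: ✓ → 278
web_sum = 167 + 575 + 240 + 153 + 451 + 487 + 575 + 53 + 171 + 500 + 297 + 278 = 3947
—
[app_sum: channel <> 'app' AND priority BETWEEN 2 AND 4]
order_id=5: ✓ → 167
order_id=6: ✗
order_id=7: ✗
order_id=8: ✗
order_id=9: ✓ → 451
order_id=10: ✓ → 487
order_id=11: ✗
order_id=12: ✓ → 53
order_id=13: ✓ → 171
order_id=14: ✗
order_id=15: ✓ → 297
order_id=16: ✓ → 278
app_sum = 167 + 451 + 487 + 53 + 171 + 297 + 278 = 1904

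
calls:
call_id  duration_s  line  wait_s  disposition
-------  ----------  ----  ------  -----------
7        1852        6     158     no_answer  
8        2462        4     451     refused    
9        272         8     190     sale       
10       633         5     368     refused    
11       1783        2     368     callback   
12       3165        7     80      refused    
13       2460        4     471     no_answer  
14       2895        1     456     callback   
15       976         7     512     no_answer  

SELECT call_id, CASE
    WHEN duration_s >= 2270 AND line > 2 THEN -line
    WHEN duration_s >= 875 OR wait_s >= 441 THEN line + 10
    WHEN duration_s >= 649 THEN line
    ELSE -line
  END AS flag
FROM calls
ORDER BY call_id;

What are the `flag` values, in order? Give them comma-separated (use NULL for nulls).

call_id=7: duration_s >= 875 OR wait_s >= 441 → 16
call_id=8: duration_s >= 2270 AND line > 2 → -4
call_id=9: ELSE → -8
call_id=10: ELSE → -5
call_id=11: duration_s >= 875 OR wait_s >= 441 → 12
call_id=12: duration_s >= 2270 AND line > 2 → -7
call_id=13: duration_s >= 2270 AND line > 2 → -4
call_id=14: duration_s >= 875 OR wait_s >= 441 → 11
call_id=15: duration_s >= 875 OR wait_s >= 441 → 17

16, -4, -8, -5, 12, -7, -4, 11, 17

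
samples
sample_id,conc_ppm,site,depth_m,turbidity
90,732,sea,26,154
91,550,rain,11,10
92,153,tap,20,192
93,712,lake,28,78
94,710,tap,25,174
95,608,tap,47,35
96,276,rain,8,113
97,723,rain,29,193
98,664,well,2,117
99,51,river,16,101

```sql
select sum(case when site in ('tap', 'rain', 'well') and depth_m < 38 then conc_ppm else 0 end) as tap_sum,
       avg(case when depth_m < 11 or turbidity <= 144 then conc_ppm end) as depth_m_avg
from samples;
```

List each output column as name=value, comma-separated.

tap_sum=3076, depth_m_avg=476.8333333333

[tap_sum: site in ('tap', 'rain', 'well') and depth_m < 38]
sample_id=90: ✗
sample_id=91: ✓ → 550
sample_id=92: ✓ → 153
sample_id=93: ✗
sample_id=94: ✓ → 710
sample_id=95: ✗
sample_id=96: ✓ → 276
sample_id=97: ✓ → 723
sample_id=98: ✓ → 664
sample_id=99: ✗
tap_sum = 550 + 153 + 710 + 276 + 723 + 664 = 3076
—
[depth_m_avg: depth_m < 11 or turbidity <= 144]
sample_id=90: ✗
sample_id=91: ✓ → 550
sample_id=92: ✗
sample_id=93: ✓ → 712
sample_id=94: ✗
sample_id=95: ✓ → 608
sample_id=96: ✓ → 276
sample_id=97: ✗
sample_id=98: ✓ → 664
sample_id=99: ✓ → 51
depth_m_avg = (550 + 712 + 608 + 276 + 664 + 51) / 6 = 476.8333333333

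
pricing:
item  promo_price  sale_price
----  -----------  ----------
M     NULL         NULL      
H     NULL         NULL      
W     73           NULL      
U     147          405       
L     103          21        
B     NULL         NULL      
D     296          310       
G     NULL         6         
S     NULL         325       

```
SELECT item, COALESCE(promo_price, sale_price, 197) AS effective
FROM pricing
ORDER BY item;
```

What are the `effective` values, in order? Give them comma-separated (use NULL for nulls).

197, 296, 6, 197, 103, 197, 325, 147, 73

item=B: promo_price=NULL, sale_price=NULL, → literal 197 → 197
item=D: promo_price=296 → 296
item=G: promo_price=NULL, sale_price=6 → 6
item=H: promo_price=NULL, sale_price=NULL, → literal 197 → 197
item=L: promo_price=103 → 103
item=M: promo_price=NULL, sale_price=NULL, → literal 197 → 197
item=S: promo_price=NULL, sale_price=325 → 325
item=U: promo_price=147 → 147
item=W: promo_price=73 → 73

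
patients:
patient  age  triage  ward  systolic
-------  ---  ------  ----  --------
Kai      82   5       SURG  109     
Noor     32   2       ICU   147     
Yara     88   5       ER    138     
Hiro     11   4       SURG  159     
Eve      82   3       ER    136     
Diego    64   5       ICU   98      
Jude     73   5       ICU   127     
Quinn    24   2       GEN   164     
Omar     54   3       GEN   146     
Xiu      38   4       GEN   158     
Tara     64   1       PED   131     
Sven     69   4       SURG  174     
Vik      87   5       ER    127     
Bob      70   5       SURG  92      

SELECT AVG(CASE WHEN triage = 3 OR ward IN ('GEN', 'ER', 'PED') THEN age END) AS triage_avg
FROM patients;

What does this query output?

patient=Kai: ✗
patient=Noor: ✗
patient=Yara: ✓ → 88
patient=Hiro: ✗
patient=Eve: ✓ → 82
patient=Diego: ✗
patient=Jude: ✗
patient=Quinn: ✓ → 24
patient=Omar: ✓ → 54
patient=Xiu: ✓ → 38
patient=Tara: ✓ → 64
patient=Sven: ✗
patient=Vik: ✓ → 87
patient=Bob: ✗
triage_avg = (88 + 82 + 24 + 54 + 38 + 64 + 87) / 7 = 62.4285714286

62.4285714286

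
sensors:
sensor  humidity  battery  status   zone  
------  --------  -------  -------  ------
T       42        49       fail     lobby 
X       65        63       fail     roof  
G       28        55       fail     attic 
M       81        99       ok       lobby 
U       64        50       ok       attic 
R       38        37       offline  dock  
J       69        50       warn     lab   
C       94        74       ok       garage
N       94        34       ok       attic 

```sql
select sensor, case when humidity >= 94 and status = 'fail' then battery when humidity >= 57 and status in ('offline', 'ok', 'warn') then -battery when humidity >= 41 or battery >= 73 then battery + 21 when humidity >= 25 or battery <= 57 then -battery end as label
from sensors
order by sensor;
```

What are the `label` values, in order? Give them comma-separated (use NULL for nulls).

sensor=C: humidity >= 57 and status in ('offline', 'ok', 'warn') → -74
sensor=G: humidity >= 25 or battery <= 57 → -55
sensor=J: humidity >= 57 and status in ('offline', 'ok', 'warn') → -50
sensor=M: humidity >= 57 and status in ('offline', 'ok', 'warn') → -99
sensor=N: humidity >= 57 and status in ('offline', 'ok', 'warn') → -34
sensor=R: humidity >= 25 or battery <= 57 → -37
sensor=T: humidity >= 41 or battery >= 73 → 70
sensor=U: humidity >= 57 and status in ('offline', 'ok', 'warn') → -50
sensor=X: humidity >= 41 or battery >= 73 → 84

-74, -55, -50, -99, -34, -37, 70, -50, 84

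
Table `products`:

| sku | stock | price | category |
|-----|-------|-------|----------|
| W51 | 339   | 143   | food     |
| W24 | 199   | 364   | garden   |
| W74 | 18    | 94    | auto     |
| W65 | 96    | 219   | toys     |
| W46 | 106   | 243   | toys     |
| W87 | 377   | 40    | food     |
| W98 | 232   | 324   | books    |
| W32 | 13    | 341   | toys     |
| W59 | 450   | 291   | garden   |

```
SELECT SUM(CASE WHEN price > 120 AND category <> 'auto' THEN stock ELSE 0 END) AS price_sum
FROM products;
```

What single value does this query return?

sku=W51: ✓ → 339
sku=W24: ✓ → 199
sku=W74: ✗
sku=W65: ✓ → 96
sku=W46: ✓ → 106
sku=W87: ✗
sku=W98: ✓ → 232
sku=W32: ✓ → 13
sku=W59: ✓ → 450
price_sum = 339 + 199 + 96 + 106 + 232 + 13 + 450 = 1435

1435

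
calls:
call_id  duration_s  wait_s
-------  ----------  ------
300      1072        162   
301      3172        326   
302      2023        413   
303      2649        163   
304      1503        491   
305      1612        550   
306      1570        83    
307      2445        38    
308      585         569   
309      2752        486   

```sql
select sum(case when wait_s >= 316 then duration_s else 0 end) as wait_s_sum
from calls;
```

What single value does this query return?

11647

call_id=300: ✗
call_id=301: ✓ → 3172
call_id=302: ✓ → 2023
call_id=303: ✗
call_id=304: ✓ → 1503
call_id=305: ✓ → 1612
call_id=306: ✗
call_id=307: ✗
call_id=308: ✓ → 585
call_id=309: ✓ → 2752
wait_s_sum = 3172 + 2023 + 1503 + 1612 + 585 + 2752 = 11647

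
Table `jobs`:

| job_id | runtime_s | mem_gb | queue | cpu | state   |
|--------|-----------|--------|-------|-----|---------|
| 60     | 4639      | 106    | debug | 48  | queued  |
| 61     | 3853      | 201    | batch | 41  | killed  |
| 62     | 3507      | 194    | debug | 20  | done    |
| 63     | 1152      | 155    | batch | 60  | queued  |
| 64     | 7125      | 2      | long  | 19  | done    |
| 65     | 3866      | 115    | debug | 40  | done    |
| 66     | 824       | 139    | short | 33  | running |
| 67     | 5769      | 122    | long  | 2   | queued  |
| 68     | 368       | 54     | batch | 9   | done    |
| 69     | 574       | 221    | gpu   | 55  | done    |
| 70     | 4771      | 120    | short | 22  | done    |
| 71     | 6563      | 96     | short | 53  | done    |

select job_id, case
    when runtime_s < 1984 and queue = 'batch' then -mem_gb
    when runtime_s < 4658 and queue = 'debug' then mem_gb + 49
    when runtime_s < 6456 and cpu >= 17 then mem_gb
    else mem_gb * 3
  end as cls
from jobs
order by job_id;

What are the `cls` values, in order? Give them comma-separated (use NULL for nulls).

job_id=60: runtime_s < 4658 and queue = 'debug' → 155
job_id=61: runtime_s < 6456 and cpu >= 17 → 201
job_id=62: runtime_s < 4658 and queue = 'debug' → 243
job_id=63: runtime_s < 1984 and queue = 'batch' → -155
job_id=64: ELSE → 6
job_id=65: runtime_s < 4658 and queue = 'debug' → 164
job_id=66: runtime_s < 6456 and cpu >= 17 → 139
job_id=67: ELSE → 366
job_id=68: runtime_s < 1984 and queue = 'batch' → -54
job_id=69: runtime_s < 6456 and cpu >= 17 → 221
job_id=70: runtime_s < 6456 and cpu >= 17 → 120
job_id=71: ELSE → 288

155, 201, 243, -155, 6, 164, 139, 366, -54, 221, 120, 288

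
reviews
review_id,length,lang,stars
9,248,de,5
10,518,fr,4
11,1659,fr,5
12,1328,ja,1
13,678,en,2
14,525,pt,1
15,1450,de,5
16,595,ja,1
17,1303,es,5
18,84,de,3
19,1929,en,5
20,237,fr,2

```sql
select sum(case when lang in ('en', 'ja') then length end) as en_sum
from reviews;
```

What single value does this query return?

4530

review_id=9: ✗
review_id=10: ✗
review_id=11: ✗
review_id=12: ✓ → 1328
review_id=13: ✓ → 678
review_id=14: ✗
review_id=15: ✗
review_id=16: ✓ → 595
review_id=17: ✗
review_id=18: ✗
review_id=19: ✓ → 1929
review_id=20: ✗
en_sum = 1328 + 678 + 595 + 1929 = 4530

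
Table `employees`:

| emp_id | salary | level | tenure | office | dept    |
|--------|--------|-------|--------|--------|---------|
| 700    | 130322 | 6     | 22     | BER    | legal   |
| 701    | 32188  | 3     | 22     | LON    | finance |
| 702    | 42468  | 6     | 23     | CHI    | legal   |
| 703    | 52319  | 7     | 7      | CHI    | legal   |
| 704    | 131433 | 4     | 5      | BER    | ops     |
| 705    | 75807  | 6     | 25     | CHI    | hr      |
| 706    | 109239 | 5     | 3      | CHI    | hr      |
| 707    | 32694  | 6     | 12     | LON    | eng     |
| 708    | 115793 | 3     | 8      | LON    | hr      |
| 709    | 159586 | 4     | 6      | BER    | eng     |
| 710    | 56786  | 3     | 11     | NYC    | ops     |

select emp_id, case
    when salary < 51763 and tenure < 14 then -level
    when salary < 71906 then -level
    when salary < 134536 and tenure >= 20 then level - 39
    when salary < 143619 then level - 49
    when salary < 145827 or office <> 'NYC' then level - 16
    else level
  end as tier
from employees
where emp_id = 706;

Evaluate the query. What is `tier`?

emp_id = 706: salary=109239, level=5, tenure=3, office=CHI, dept=hr.
salary < 51763 and tenure < 14 → false
salary < 71906 → false
salary < 134536 and tenure >= 20 → false
salary < 143619 → true → -44

-44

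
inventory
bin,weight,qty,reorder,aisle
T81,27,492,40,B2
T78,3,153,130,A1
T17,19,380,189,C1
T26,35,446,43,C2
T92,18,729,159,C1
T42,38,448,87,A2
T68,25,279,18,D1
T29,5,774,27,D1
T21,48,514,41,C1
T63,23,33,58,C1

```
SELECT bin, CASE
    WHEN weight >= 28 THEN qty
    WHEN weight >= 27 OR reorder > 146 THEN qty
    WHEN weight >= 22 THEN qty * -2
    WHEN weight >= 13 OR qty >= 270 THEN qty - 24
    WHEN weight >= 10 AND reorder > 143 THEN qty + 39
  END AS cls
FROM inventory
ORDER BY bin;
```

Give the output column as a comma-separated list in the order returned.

bin=T17: weight >= 27 OR reorder > 146 → 380
bin=T21: weight >= 28 → 514
bin=T26: weight >= 28 → 446
bin=T29: weight >= 13 OR qty >= 270 → 750
bin=T42: weight >= 28 → 448
bin=T63: weight >= 22 → -66
bin=T68: weight >= 22 → -558
bin=T78: (no match → NULL) → NULL
bin=T81: weight >= 27 OR reorder > 146 → 492
bin=T92: weight >= 27 OR reorder > 146 → 729

380, 514, 446, 750, 448, -66, -558, NULL, 492, 729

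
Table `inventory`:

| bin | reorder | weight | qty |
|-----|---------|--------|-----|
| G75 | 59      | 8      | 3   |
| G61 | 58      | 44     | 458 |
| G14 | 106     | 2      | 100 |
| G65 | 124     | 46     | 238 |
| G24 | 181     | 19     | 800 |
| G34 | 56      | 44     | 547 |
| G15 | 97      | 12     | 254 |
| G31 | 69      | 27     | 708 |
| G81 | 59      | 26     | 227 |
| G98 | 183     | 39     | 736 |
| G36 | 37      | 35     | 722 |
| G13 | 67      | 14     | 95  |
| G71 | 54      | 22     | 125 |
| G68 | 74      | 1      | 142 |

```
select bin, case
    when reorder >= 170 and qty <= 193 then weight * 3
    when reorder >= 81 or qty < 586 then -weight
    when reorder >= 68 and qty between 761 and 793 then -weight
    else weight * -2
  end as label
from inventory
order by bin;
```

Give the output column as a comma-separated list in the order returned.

bin=G13: reorder >= 81 or qty < 586 → -14
bin=G14: reorder >= 81 or qty < 586 → -2
bin=G15: reorder >= 81 or qty < 586 → -12
bin=G24: reorder >= 81 or qty < 586 → -19
bin=G31: ELSE → -54
bin=G34: reorder >= 81 or qty < 586 → -44
bin=G36: ELSE → -70
bin=G61: reorder >= 81 or qty < 586 → -44
bin=G65: reorder >= 81 or qty < 586 → -46
bin=G68: reorder >= 81 or qty < 586 → -1
bin=G71: reorder >= 81 or qty < 586 → -22
bin=G75: reorder >= 81 or qty < 586 → -8
bin=G81: reorder >= 81 or qty < 586 → -26
bin=G98: reorder >= 81 or qty < 586 → -39

-14, -2, -12, -19, -54, -44, -70, -44, -46, -1, -22, -8, -26, -39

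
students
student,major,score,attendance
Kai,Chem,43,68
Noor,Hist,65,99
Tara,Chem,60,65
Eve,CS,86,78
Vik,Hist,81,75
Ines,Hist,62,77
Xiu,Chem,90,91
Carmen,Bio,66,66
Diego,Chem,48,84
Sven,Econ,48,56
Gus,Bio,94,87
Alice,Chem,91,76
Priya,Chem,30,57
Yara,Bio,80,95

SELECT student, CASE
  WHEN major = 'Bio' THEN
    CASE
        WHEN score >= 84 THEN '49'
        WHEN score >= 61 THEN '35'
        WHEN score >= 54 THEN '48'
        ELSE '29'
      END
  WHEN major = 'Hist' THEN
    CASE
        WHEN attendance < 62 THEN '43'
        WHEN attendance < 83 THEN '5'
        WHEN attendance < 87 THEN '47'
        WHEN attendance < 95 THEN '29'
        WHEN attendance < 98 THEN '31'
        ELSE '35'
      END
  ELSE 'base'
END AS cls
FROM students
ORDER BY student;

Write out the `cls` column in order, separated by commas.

student=Alice: major='Chem' → outer ELSE → base
student=Carmen: major='Bio' → inner[score >= 61] → 35
student=Diego: major='Chem' → outer ELSE → base
student=Eve: major='CS' → outer ELSE → base
student=Gus: major='Bio' → inner[score >= 84] → 49
student=Ines: major='Hist' → inner[attendance < 83] → 5
student=Kai: major='Chem' → outer ELSE → base
student=Noor: major='Hist' → inner[ELSE] → 35
student=Priya: major='Chem' → outer ELSE → base
student=Sven: major='Econ' → outer ELSE → base
student=Tara: major='Chem' → outer ELSE → base
student=Vik: major='Hist' → inner[attendance < 83] → 5
student=Xiu: major='Chem' → outer ELSE → base
student=Yara: major='Bio' → inner[score >= 61] → 35

base, 35, base, base, 49, 5, base, 35, base, base, base, 5, base, 35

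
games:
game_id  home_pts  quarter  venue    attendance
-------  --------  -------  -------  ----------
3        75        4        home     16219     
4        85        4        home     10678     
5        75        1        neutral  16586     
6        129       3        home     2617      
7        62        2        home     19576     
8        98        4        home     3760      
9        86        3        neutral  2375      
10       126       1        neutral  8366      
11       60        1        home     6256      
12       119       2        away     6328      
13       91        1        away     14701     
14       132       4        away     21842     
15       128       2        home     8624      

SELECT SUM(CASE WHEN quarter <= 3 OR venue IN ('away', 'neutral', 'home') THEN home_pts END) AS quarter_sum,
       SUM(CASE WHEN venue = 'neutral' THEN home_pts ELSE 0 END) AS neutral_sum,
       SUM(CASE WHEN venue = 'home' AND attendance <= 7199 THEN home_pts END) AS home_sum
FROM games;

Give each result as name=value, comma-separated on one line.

[quarter_sum: quarter <= 3 OR venue IN ('away', 'neutral', 'home')]
game_id=3: ✓ → 75
game_id=4: ✓ → 85
game_id=5: ✓ → 75
game_id=6: ✓ → 129
game_id=7: ✓ → 62
game_id=8: ✓ → 98
game_id=9: ✓ → 86
game_id=10: ✓ → 126
game_id=11: ✓ → 60
game_id=12: ✓ → 119
game_id=13: ✓ → 91
game_id=14: ✓ → 132
game_id=15: ✓ → 128
quarter_sum = 75 + 85 + 75 + 129 + 62 + 98 + 86 + 126 + 60 + 119 + 91 + 132 + 128 = 1266
—
[neutral_sum: venue = 'neutral']
game_id=3: ✗
game_id=4: ✗
game_id=5: ✓ → 75
game_id=6: ✗
game_id=7: ✗
game_id=8: ✗
game_id=9: ✓ → 86
game_id=10: ✓ → 126
game_id=11: ✗
game_id=12: ✗
game_id=13: ✗
game_id=14: ✗
game_id=15: ✗
neutral_sum = 75 + 86 + 126 = 287
—
[home_sum: venue = 'home' AND attendance <= 7199]
game_id=3: ✗
game_id=4: ✗
game_id=5: ✗
game_id=6: ✓ → 129
game_id=7: ✗
game_id=8: ✓ → 98
game_id=9: ✗
game_id=10: ✗
game_id=11: ✓ → 60
game_id=12: ✗
game_id=13: ✗
game_id=14: ✗
game_id=15: ✗
home_sum = 129 + 98 + 60 = 287

quarter_sum=1266, neutral_sum=287, home_sum=287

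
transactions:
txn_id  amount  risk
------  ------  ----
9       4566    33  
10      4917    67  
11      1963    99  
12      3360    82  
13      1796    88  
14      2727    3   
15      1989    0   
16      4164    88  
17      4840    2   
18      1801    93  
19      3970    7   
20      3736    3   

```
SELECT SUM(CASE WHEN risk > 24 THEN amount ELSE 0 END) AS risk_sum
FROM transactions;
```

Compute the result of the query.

22567

txn_id=9: ✓ → 4566
txn_id=10: ✓ → 4917
txn_id=11: ✓ → 1963
txn_id=12: ✓ → 3360
txn_id=13: ✓ → 1796
txn_id=14: ✗
txn_id=15: ✗
txn_id=16: ✓ → 4164
txn_id=17: ✗
txn_id=18: ✓ → 1801
txn_id=19: ✗
txn_id=20: ✗
risk_sum = 4566 + 4917 + 1963 + 3360 + 1796 + 4164 + 1801 = 22567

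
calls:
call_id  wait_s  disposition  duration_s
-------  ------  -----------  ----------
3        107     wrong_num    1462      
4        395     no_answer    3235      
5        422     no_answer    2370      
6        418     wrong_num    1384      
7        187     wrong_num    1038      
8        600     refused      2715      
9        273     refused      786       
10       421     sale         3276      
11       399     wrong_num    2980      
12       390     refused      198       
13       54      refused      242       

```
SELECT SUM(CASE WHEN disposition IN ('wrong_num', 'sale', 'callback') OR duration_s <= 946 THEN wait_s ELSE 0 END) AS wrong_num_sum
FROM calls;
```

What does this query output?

call_id=3: ✓ → 107
call_id=4: ✗
call_id=5: ✗
call_id=6: ✓ → 418
call_id=7: ✓ → 187
call_id=8: ✗
call_id=9: ✓ → 273
call_id=10: ✓ → 421
call_id=11: ✓ → 399
call_id=12: ✓ → 390
call_id=13: ✓ → 54
wrong_num_sum = 107 + 418 + 187 + 273 + 421 + 399 + 390 + 54 = 2249

2249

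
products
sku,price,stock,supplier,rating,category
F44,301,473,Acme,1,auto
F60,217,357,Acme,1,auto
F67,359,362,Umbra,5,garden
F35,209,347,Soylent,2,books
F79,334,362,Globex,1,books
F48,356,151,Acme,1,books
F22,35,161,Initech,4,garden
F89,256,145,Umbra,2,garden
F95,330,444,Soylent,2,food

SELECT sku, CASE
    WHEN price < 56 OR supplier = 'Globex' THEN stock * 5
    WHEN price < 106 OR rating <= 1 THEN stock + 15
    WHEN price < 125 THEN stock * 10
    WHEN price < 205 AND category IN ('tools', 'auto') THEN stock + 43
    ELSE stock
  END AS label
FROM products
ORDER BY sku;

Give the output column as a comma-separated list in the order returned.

805, 347, 488, 166, 372, 362, 1810, 145, 444

sku=F22: price < 56 OR supplier = 'Globex' → 805
sku=F35: ELSE → 347
sku=F44: price < 106 OR rating <= 1 → 488
sku=F48: price < 106 OR rating <= 1 → 166
sku=F60: price < 106 OR rating <= 1 → 372
sku=F67: ELSE → 362
sku=F79: price < 56 OR supplier = 'Globex' → 1810
sku=F89: ELSE → 145
sku=F95: ELSE → 444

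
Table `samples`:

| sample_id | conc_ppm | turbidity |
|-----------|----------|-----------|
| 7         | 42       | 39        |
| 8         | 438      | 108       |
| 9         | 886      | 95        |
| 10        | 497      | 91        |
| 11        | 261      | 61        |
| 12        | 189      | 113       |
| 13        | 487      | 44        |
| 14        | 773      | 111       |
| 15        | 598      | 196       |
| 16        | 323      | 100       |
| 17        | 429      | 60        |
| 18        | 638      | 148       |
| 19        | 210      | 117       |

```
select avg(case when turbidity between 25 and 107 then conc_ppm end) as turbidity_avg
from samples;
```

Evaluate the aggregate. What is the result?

sample_id=7: ✓ → 42
sample_id=8: ✗
sample_id=9: ✓ → 886
sample_id=10: ✓ → 497
sample_id=11: ✓ → 261
sample_id=12: ✗
sample_id=13: ✓ → 487
sample_id=14: ✗
sample_id=15: ✗
sample_id=16: ✓ → 323
sample_id=17: ✓ → 429
sample_id=18: ✗
sample_id=19: ✗
turbidity_avg = (42 + 886 + 497 + 261 + 487 + 323 + 429) / 7 = 417.8571428571

417.8571428571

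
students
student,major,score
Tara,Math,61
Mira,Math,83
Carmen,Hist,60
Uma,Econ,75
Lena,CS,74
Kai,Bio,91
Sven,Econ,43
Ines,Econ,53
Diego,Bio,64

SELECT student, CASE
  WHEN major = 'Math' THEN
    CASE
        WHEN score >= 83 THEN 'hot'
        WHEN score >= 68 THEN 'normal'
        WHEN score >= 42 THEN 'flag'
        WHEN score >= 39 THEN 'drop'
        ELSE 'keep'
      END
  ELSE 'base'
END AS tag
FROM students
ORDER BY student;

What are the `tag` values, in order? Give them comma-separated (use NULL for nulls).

student=Carmen: major='Hist' → outer ELSE → base
student=Diego: major='Bio' → outer ELSE → base
student=Ines: major='Econ' → outer ELSE → base
student=Kai: major='Bio' → outer ELSE → base
student=Lena: major='CS' → outer ELSE → base
student=Mira: major='Math' → inner[score >= 83] → hot
student=Sven: major='Econ' → outer ELSE → base
student=Tara: major='Math' → inner[score >= 42] → flag
student=Uma: major='Econ' → outer ELSE → base

base, base, base, base, base, hot, base, flag, base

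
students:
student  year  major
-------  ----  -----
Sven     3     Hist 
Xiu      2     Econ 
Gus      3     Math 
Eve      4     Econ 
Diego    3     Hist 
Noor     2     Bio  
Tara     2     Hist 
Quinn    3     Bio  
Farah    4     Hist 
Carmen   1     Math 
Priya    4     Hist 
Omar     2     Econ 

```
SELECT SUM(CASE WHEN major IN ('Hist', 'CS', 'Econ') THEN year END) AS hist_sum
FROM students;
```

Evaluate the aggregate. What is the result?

student=Sven: ✓ → 3
student=Xiu: ✓ → 2
student=Gus: ✗
student=Eve: ✓ → 4
student=Diego: ✓ → 3
student=Noor: ✗
student=Tara: ✓ → 2
student=Quinn: ✗
student=Farah: ✓ → 4
student=Carmen: ✗
student=Priya: ✓ → 4
student=Omar: ✓ → 2
hist_sum = 3 + 2 + 4 + 3 + 2 + 4 + 4 + 2 = 24

24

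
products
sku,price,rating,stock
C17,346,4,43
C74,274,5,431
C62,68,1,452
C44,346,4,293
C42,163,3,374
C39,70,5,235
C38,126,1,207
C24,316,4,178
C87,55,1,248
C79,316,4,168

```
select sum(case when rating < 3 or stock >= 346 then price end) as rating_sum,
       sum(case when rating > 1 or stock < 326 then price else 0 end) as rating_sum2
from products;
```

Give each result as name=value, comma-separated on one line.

[rating_sum: rating < 3 or stock >= 346]
sku=C17: ✗
sku=C74: ✓ → 274
sku=C62: ✓ → 68
sku=C44: ✗
sku=C42: ✓ → 163
sku=C39: ✗
sku=C38: ✓ → 126
sku=C24: ✗
sku=C87: ✓ → 55
sku=C79: ✗
rating_sum = 274 + 68 + 163 + 126 + 55 = 686
—
[rating_sum2: rating > 1 or stock < 326]
sku=C17: ✓ → 346
sku=C74: ✓ → 274
sku=C62: ✗
sku=C44: ✓ → 346
sku=C42: ✓ → 163
sku=C39: ✓ → 70
sku=C38: ✓ → 126
sku=C24: ✓ → 316
sku=C87: ✓ → 55
sku=C79: ✓ → 316
rating_sum2 = 346 + 274 + 346 + 163 + 70 + 126 + 316 + 55 + 316 = 2012

rating_sum=686, rating_sum2=2012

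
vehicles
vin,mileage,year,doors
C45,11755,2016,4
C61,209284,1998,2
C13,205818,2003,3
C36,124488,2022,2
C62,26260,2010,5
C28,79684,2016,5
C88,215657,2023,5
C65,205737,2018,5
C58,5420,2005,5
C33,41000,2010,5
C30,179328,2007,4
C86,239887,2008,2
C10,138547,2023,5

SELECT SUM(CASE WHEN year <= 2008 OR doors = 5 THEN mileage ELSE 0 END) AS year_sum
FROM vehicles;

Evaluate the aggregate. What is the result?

1546622

vin=C45: ✗
vin=C61: ✓ → 209284
vin=C13: ✓ → 205818
vin=C36: ✗
vin=C62: ✓ → 26260
vin=C28: ✓ → 79684
vin=C88: ✓ → 215657
vin=C65: ✓ → 205737
vin=C58: ✓ → 5420
vin=C33: ✓ → 41000
vin=C30: ✓ → 179328
vin=C86: ✓ → 239887
vin=C10: ✓ → 138547
year_sum = 209284 + 205818 + 26260 + 79684 + 215657 + 205737 + 5420 + 41000 + 179328 + 239887 + 138547 = 1546622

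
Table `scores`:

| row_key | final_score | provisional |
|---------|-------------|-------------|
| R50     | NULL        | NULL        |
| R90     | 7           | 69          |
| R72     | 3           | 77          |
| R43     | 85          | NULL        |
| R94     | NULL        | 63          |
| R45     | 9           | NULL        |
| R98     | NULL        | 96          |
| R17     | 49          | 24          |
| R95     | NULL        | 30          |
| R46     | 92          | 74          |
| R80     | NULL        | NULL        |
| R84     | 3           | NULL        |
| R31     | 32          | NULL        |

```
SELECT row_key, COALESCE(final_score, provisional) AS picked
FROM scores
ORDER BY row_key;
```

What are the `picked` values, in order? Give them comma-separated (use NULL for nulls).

49, 32, 85, 9, 92, NULL, 3, NULL, 3, 7, 63, 30, 96

row_key=R17: final_score=49 → 49
row_key=R31: final_score=32 → 32
row_key=R43: final_score=85 → 85
row_key=R45: final_score=9 → 9
row_key=R46: final_score=92 → 92
row_key=R50: final_score=NULL, provisional=NULL (all NULL) → NULL
row_key=R72: final_score=3 → 3
row_key=R80: final_score=NULL, provisional=NULL (all NULL) → NULL
row_key=R84: final_score=3 → 3
row_key=R90: final_score=7 → 7
row_key=R94: final_score=NULL, provisional=63 → 63
row_key=R95: final_score=NULL, provisional=30 → 30
row_key=R98: final_score=NULL, provisional=96 → 96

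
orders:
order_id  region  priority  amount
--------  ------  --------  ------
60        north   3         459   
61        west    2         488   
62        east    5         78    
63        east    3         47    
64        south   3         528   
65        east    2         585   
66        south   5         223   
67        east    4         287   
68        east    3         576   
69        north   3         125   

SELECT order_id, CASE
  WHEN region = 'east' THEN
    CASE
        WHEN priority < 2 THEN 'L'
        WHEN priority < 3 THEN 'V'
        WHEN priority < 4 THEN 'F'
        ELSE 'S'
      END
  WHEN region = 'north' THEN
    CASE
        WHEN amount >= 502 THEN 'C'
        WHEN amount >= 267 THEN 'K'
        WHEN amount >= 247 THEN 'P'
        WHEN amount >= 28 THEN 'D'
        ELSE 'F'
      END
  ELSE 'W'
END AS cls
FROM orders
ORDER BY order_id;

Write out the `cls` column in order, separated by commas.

K, W, S, F, W, V, W, S, F, D

order_id=60: region='north' → inner[amount >= 267] → K
order_id=61: region='west' → outer ELSE → W
order_id=62: region='east' → inner[ELSE] → S
order_id=63: region='east' → inner[priority < 4] → F
order_id=64: region='south' → outer ELSE → W
order_id=65: region='east' → inner[priority < 3] → V
order_id=66: region='south' → outer ELSE → W
order_id=67: region='east' → inner[ELSE] → S
order_id=68: region='east' → inner[priority < 4] → F
order_id=69: region='north' → inner[amount >= 28] → D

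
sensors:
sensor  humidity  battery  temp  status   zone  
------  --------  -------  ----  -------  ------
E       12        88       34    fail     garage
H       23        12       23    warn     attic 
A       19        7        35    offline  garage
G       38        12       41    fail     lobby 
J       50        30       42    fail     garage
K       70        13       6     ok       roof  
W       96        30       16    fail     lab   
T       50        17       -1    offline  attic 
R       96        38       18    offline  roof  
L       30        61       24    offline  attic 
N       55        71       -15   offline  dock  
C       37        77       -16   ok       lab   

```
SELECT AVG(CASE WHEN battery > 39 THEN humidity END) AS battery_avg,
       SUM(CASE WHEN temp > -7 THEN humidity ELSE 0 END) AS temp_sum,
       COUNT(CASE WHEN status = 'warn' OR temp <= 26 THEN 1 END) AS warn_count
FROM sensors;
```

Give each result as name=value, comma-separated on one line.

[battery_avg: battery > 39]
sensor=E: ✓ → 12
sensor=H: ✗
sensor=A: ✗
sensor=G: ✗
sensor=J: ✗
sensor=K: ✗
sensor=W: ✗
sensor=T: ✗
sensor=R: ✗
sensor=L: ✓ → 30
sensor=N: ✓ → 55
sensor=C: ✓ → 37
battery_avg = (12 + 30 + 55 + 37) / 4 = 33.5
—
[temp_sum: temp > -7]
sensor=E: ✓ → 12
sensor=H: ✓ → 23
sensor=A: ✓ → 19
sensor=G: ✓ → 38
sensor=J: ✓ → 50
sensor=K: ✓ → 70
sensor=W: ✓ → 96
sensor=T: ✓ → 50
sensor=R: ✓ → 96
sensor=L: ✓ → 30
sensor=N: ✗
sensor=C: ✗
temp_sum = 12 + 23 + 19 + 38 + 50 + 70 + 96 + 50 + 96 + 30 = 484
—
[warn_count: status = 'warn' OR temp <= 26]
sensor=E: ✗
sensor=H: ✓ → 1
sensor=A: ✗
sensor=G: ✗
sensor=J: ✗
sensor=K: ✓ → 1
sensor=W: ✓ → 1
sensor=T: ✓ → 1
sensor=R: ✓ → 1
sensor=L: ✓ → 1
sensor=N: ✓ → 1
sensor=C: ✓ → 1
warn_count = COUNT(1, 1, 1, 1, 1, 1, 1, 1) = 8

battery_avg=33.5, temp_sum=484, warn_count=8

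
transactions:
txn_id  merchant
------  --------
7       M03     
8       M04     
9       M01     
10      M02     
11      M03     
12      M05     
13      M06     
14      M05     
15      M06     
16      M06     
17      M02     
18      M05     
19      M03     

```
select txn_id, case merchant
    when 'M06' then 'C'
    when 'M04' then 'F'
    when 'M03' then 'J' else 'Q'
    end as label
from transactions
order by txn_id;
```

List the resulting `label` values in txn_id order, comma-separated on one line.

txn_id=7: merchant='M03' → J
txn_id=8: merchant='M04' → F
txn_id=9: ELSE → Q
txn_id=10: ELSE → Q
txn_id=11: merchant='M03' → J
txn_id=12: ELSE → Q
txn_id=13: merchant='M06' → C
txn_id=14: ELSE → Q
txn_id=15: merchant='M06' → C
txn_id=16: merchant='M06' → C
txn_id=17: ELSE → Q
txn_id=18: ELSE → Q
txn_id=19: merchant='M03' → J

J, F, Q, Q, J, Q, C, Q, C, C, Q, Q, J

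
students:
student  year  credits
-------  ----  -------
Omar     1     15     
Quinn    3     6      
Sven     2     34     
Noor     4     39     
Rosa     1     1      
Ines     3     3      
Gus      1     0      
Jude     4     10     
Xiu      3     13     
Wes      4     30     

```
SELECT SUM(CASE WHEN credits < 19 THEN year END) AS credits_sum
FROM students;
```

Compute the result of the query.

student=Omar: ✓ → 1
student=Quinn: ✓ → 3
student=Sven: ✗
student=Noor: ✗
student=Rosa: ✓ → 1
student=Ines: ✓ → 3
student=Gus: ✓ → 1
student=Jude: ✓ → 4
student=Xiu: ✓ → 3
student=Wes: ✗
credits_sum = 1 + 3 + 1 + 3 + 1 + 4 + 3 = 16

16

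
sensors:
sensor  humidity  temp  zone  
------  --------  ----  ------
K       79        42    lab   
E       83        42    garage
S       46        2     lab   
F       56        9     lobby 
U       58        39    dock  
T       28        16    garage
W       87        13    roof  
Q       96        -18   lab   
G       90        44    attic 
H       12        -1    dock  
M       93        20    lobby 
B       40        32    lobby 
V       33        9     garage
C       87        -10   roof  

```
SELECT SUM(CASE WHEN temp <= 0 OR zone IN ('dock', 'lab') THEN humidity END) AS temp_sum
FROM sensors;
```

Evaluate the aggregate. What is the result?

378

sensor=K: ✓ → 79
sensor=E: ✗
sensor=S: ✓ → 46
sensor=F: ✗
sensor=U: ✓ → 58
sensor=T: ✗
sensor=W: ✗
sensor=Q: ✓ → 96
sensor=G: ✗
sensor=H: ✓ → 12
sensor=M: ✗
sensor=B: ✗
sensor=V: ✗
sensor=C: ✓ → 87
temp_sum = 79 + 46 + 58 + 96 + 12 + 87 = 378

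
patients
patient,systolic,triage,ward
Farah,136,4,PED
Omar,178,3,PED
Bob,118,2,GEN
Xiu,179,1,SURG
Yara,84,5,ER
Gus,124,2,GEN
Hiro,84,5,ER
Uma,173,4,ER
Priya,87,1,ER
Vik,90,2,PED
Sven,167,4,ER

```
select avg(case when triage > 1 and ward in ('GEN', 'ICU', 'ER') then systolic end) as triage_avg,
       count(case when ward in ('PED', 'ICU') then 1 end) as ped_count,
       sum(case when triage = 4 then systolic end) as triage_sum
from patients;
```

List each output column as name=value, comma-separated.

[triage_avg: triage > 1 and ward in ('GEN', 'ICU', 'ER')]
patient=Farah: ✗
patient=Omar: ✗
patient=Bob: ✓ → 118
patient=Xiu: ✗
patient=Yara: ✓ → 84
patient=Gus: ✓ → 124
patient=Hiro: ✓ → 84
patient=Uma: ✓ → 173
patient=Priya: ✗
patient=Vik: ✗
patient=Sven: ✓ → 167
triage_avg = (118 + 84 + 124 + 84 + 173 + 167) / 6 = 125
—
[ped_count: ward in ('PED', 'ICU')]
patient=Farah: ✓ → 1
patient=Omar: ✓ → 1
patient=Bob: ✗
patient=Xiu: ✗
patient=Yara: ✗
patient=Gus: ✗
patient=Hiro: ✗
patient=Uma: ✗
patient=Priya: ✗
patient=Vik: ✓ → 1
patient=Sven: ✗
ped_count = COUNT(1, 1, 1) = 3
—
[triage_sum: triage = 4]
patient=Farah: ✓ → 136
patient=Omar: ✗
patient=Bob: ✗
patient=Xiu: ✗
patient=Yara: ✗
patient=Gus: ✗
patient=Hiro: ✗
patient=Uma: ✓ → 173
patient=Priya: ✗
patient=Vik: ✗
patient=Sven: ✓ → 167
triage_sum = 136 + 173 + 167 = 476

triage_avg=125, ped_count=3, triage_sum=476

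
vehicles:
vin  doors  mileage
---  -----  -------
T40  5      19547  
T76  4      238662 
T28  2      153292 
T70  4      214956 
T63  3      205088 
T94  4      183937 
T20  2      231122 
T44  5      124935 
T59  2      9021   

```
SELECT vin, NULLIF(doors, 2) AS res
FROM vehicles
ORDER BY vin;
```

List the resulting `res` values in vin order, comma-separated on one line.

NULL, NULL, 5, 5, NULL, 3, 4, 4, 4

vin=T20: doors=2 vs 2: equal → NULL
vin=T28: doors=2 vs 2: equal → NULL
vin=T40: doors=5 vs 2: differ → 5
vin=T44: doors=5 vs 2: differ → 5
vin=T59: doors=2 vs 2: equal → NULL
vin=T63: doors=3 vs 2: differ → 3
vin=T70: doors=4 vs 2: differ → 4
vin=T76: doors=4 vs 2: differ → 4
vin=T94: doors=4 vs 2: differ → 4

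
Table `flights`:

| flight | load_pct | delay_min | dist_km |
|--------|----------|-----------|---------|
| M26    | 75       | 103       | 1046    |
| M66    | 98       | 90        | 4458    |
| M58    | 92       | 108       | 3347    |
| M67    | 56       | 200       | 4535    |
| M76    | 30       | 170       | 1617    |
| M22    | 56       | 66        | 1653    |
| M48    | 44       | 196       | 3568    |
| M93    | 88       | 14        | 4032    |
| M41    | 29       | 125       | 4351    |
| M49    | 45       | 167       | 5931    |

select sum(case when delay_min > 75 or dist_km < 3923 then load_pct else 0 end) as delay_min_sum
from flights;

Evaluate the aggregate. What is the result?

flight=M26: ✓ → 75
flight=M66: ✓ → 98
flight=M58: ✓ → 92
flight=M67: ✓ → 56
flight=M76: ✓ → 30
flight=M22: ✓ → 56
flight=M48: ✓ → 44
flight=M93: ✗
flight=M41: ✓ → 29
flight=M49: ✓ → 45
delay_min_sum = 75 + 98 + 92 + 56 + 30 + 56 + 44 + 29 + 45 = 525

525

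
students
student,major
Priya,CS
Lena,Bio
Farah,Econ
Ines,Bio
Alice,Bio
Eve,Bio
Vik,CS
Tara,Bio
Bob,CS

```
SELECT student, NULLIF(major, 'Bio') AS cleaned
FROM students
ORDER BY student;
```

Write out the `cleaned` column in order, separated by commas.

NULL, CS, NULL, Econ, NULL, NULL, CS, NULL, CS

student=Alice: major=Bio vs Bio: equal → NULL
student=Bob: major=CS vs Bio: differ → CS
student=Eve: major=Bio vs Bio: equal → NULL
student=Farah: major=Econ vs Bio: differ → Econ
student=Ines: major=Bio vs Bio: equal → NULL
student=Lena: major=Bio vs Bio: equal → NULL
student=Priya: major=CS vs Bio: differ → CS
student=Tara: major=Bio vs Bio: equal → NULL
student=Vik: major=CS vs Bio: differ → CS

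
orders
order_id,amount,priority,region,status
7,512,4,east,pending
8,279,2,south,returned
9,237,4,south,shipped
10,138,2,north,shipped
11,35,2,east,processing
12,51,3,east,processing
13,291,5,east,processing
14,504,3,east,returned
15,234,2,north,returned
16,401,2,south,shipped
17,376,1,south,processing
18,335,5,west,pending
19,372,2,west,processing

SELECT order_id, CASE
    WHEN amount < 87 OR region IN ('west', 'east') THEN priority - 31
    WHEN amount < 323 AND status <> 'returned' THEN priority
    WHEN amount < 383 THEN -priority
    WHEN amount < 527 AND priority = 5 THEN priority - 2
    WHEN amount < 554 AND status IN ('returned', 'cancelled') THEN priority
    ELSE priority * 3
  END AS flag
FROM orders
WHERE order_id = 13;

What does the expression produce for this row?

-26

order_id = 13: amount=291, priority=5, region=east, status=processing.
amount < 87 OR region IN ('west', 'east') → true → -26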